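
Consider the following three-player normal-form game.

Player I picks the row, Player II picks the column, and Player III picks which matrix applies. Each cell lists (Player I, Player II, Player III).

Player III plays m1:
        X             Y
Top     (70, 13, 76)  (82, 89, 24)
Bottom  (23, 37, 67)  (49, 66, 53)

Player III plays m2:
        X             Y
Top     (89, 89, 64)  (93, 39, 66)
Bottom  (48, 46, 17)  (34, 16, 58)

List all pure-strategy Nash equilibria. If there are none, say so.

(Top, X, m1): Player II can switch to Y (13 → 89). Not NE.
(Top, X, m2): Player III can switch to m1 (64 → 76). Not NE.
(Top, Y, m1): Player III can switch to m2 (24 → 66). Not NE.
(Top, Y, m2): Player II can switch to X (39 → 89). Not NE.
(Bottom, X, m1): Player I can switch to Top (23 → 70). Not NE.
(Bottom, X, m2): Player I can switch to Top (48 → 89). Not NE.
(The remaining 2 profiles each have a profitable deviation by the same check.)

No pure-strategy Nash equilibrium.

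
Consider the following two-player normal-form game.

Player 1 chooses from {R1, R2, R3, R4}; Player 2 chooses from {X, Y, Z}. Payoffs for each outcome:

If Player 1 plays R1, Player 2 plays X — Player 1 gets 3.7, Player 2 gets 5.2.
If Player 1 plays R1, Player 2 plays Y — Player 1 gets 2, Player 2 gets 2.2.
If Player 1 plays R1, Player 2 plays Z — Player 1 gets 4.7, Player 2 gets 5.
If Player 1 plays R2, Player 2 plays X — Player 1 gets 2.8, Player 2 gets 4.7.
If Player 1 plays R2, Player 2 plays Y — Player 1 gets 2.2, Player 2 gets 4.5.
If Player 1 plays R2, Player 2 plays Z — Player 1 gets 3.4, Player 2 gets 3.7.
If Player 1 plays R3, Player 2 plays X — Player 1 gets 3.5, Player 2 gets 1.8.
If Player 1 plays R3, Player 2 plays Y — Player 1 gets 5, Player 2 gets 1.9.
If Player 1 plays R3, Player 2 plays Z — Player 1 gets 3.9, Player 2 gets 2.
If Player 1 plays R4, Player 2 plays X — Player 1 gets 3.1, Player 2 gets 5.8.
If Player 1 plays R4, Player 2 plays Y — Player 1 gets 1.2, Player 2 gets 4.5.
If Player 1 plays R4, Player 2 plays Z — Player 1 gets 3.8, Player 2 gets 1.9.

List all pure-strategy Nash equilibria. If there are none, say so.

Player 1 against X: payoffs 3.7, 2.8, 3.5, 3.1 → best response R1.
Player 1 against Y: payoffs 2, 2.2, 5, 1.2 → best response R3.
Player 1 against Z: payoffs 4.7, 3.4, 3.9, 3.8 → best response R1.
Player 2 against R1: payoffs 5.2, 2.2, 5 → best response X.
Player 2 against R2: payoffs 4.7, 4.5, 3.7 → best response X.
Player 2 against R3: payoffs 1.8, 1.9, 2 → best response Z.
Player 2 against R4: payoffs 5.8, 4.5, 1.9 → best response X.
Mutual best responses: (R1, X).

The unique pure-strategy Nash equilibrium is (R1, X).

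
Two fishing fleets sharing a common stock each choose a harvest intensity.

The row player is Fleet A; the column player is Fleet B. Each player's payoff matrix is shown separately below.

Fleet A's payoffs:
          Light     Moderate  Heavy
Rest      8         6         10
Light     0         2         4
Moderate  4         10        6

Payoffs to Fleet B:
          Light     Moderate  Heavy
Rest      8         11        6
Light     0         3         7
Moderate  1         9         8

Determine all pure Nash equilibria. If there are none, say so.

Fleet A against Light: payoffs 8, 0, 4 → best response Rest.
Fleet A against Moderate: payoffs 6, 2, 10 → best response Moderate.
Fleet A against Heavy: payoffs 10, 4, 6 → best response Rest.
Fleet B against Rest: payoffs 8, 11, 6 → best response Moderate.
Fleet B against Light: payoffs 0, 3, 7 → best response Heavy.
Fleet B against Moderate: payoffs 1, 9, 8 → best response Moderate.
Mutual best responses: (Moderate, Moderate).

The unique pure-strategy Nash equilibrium is (Moderate, Moderate).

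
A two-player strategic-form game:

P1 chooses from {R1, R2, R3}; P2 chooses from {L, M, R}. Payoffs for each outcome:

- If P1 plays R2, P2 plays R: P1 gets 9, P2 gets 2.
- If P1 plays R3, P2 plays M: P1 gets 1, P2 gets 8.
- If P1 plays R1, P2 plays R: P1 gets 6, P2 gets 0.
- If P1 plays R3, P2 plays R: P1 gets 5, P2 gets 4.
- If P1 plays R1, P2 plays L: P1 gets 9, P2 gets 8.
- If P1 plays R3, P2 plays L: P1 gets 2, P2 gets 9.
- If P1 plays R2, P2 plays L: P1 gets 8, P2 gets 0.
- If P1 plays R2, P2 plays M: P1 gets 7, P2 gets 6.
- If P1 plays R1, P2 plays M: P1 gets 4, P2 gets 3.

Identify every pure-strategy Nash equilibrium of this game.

Pure-strategy Nash equilibria: (R1, L); (R2, M)

P1 against L: payoffs 9, 8, 2 → best response R1.
P1 against M: payoffs 4, 7, 1 → best response R2.
P1 against R: payoffs 6, 9, 5 → best response R2.
P2 against R1: payoffs 8, 3, 0 → best response L.
P2 against R2: payoffs 0, 6, 2 → best response M.
P2 against R3: payoffs 9, 8, 4 → best response L.
Mutual best responses: (R1, L); (R2, M).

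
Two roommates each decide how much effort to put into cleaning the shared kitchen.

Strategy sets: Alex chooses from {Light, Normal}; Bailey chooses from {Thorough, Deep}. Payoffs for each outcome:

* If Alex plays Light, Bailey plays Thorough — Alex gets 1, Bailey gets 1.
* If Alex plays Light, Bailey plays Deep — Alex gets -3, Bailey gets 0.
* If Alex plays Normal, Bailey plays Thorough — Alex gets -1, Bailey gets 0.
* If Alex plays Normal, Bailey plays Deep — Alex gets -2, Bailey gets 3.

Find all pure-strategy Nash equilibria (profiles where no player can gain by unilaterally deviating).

The pure Nash equilibria are (Light, Thorough); (Normal, Deep).

(Light, Thorough): Alex gets 1, best alternative -1; Bailey gets 1, best alternative 0. No profitable deviation — NE.
(Light, Deep): Alex can switch to Normal (-3 → -2). Not NE.
(Normal, Thorough): Alex can switch to Light (-1 → 1). Not NE.
(Normal, Deep): Alex gets -2, best alternative -3; Bailey gets 3, best alternative 0. No profitable deviation — NE.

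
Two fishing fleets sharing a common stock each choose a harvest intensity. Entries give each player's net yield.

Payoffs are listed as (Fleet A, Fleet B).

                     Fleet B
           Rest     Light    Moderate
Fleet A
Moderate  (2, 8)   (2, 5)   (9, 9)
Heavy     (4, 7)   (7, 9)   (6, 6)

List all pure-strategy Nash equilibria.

For each strategy profile, look for a profitable unilateral deviation.
(Moderate, Rest): Fleet A can switch to Heavy (2 → 4). Not NE.
(Moderate, Light): Fleet A can switch to Heavy (2 → 7). Not NE.
(Moderate, Moderate): Fleet A gets 9, best alternative 6; Fleet B gets 9, best alternative 8. No profitable deviation — NE.
(Heavy, Rest): Fleet B can switch to Light (7 → 9). Not NE.
(Heavy, Light): Fleet A gets 7, best alternative 2; Fleet B gets 9, best alternative 7. No profitable deviation — NE.
(Heavy, Moderate): Fleet A can switch to Moderate (6 → 9). Not NE.

Pure-strategy Nash equilibria: (Moderate, Moderate) and (Heavy, Light)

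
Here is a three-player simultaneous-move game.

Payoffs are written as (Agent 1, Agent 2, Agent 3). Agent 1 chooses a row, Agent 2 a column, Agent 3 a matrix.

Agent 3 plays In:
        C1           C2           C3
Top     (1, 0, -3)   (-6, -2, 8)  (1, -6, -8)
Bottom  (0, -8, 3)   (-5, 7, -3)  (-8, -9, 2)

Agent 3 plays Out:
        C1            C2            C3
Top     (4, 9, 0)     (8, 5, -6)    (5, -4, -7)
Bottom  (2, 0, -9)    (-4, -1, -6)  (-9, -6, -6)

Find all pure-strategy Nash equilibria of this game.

(Top, C1, Out) and (Bottom, C2, In)

(Top, C1, In): Agent 3 can switch to Out (-3 → 0). Not NE.
(Top, C1, Out): Agent 1 gets 4, best alternative 2; Agent 2 gets 9, best alternative 5; Agent 3 gets 0, best alternative -3. No profitable deviation — NE.
(Top, C2, In): Agent 1 can switch to Bottom (-6 → -5). Not NE.
(Top, C2, Out): Agent 2 can switch to C1 (5 → 9). Not NE.
(Top, C3, In): Agent 2 can switch to C1 (-6 → 0). Not NE.
(Top, C3, Out): Agent 2 can switch to C1 (-4 → 9). Not NE.
(Bottom, C1, In): Agent 1 can switch to Top (0 → 1). Not NE.
(Bottom, C1, Out): Agent 1 can switch to Top (2 → 4). Not NE.
(Bottom, C2, In): Agent 1 gets -5, best alternative -6; Agent 2 gets 7, best alternative -8; Agent 3 gets -3, best alternative -6. No profitable deviation — NE.
(Bottom, C2, Out): Agent 1 can switch to Top (-4 → 8). Not NE.
(The remaining 2 profiles each have a profitable deviation by the same check.)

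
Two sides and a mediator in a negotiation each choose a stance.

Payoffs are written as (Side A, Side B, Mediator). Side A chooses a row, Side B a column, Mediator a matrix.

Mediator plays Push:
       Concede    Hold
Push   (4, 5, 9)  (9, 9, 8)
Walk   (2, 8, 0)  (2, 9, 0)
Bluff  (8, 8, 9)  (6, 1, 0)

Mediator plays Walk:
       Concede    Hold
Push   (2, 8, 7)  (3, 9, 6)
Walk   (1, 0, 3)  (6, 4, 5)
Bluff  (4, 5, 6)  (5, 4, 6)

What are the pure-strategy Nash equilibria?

Check each profile: it is a Nash equilibrium iff no player can strictly gain by switching unilaterally.
(Push, Concede, Push): Side A can switch to Bluff (4 → 8). Not NE.
(Push, Concede, Walk): Side A can switch to Bluff (2 → 4). Not NE.
(Push, Hold, Push): Side A gets 9, best alternative 6; Side B gets 9, best alternative 5; Mediator gets 8, best alternative 6. No profitable deviation — NE.
(Push, Hold, Walk): Side A can switch to Walk (3 → 6). Not NE.
(Walk, Concede, Push): Side A can switch to Push (2 → 4). Not NE.
(Walk, Concede, Walk): Side A can switch to Push (1 → 2). Not NE.
(Walk, Hold, Push): Side A can switch to Push (2 → 9). Not NE.
(Walk, Hold, Walk): Side A gets 6, best alternative 5; Side B gets 4, best alternative 0; Mediator gets 5, best alternative 0. No profitable deviation — NE.
(Bluff, Concede, Push): Side A gets 8, best alternative 4; Side B gets 8, best alternative 1; Mediator gets 9, best alternative 6. No profitable deviation — NE.
(Bluff, Concede, Walk): Mediator can switch to Push (6 → 9). Not NE.
(Bluff, Hold, Push): Side A can switch to Push (6 → 9). Not NE.
(Bluff, Hold, Walk): Side A can switch to Walk (5 → 6). Not NE.

(Push, Hold, Push); (Walk, Hold, Walk); (Bluff, Concede, Push)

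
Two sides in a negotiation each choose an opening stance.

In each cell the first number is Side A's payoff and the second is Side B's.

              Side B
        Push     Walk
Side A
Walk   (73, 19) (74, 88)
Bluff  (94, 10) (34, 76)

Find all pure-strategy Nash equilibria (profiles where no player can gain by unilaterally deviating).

Check each profile: it is a Nash equilibrium iff no player can strictly gain by switching unilaterally.
(Walk, Push): Side A can switch to Bluff (73 → 94). Not NE.
(Walk, Walk): Side A gets 74, best alternative 34; Side B gets 88, best alternative 19. No profitable deviation — NE.
(Bluff, Push): Side B can switch to Walk (10 → 76). Not NE.
(Bluff, Walk): Side A can switch to Walk (34 → 74). Not NE.

(Walk, Walk)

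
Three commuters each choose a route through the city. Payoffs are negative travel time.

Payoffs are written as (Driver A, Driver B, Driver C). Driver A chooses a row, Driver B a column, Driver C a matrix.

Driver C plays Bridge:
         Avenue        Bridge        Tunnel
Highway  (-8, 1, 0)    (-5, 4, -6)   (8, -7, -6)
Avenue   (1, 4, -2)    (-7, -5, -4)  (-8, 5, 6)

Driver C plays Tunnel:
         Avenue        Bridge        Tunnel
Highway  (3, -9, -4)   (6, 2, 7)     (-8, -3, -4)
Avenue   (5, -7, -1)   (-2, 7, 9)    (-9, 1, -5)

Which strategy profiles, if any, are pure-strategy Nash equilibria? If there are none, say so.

(Highway, Bridge, Tunnel)

Driver A against (Avenue, Bridge): payoffs -8, 1 → best response Avenue.
Driver A against (Avenue, Tunnel): payoffs 3, 5 → best response Avenue.
Driver A against (Bridge, Bridge): payoffs -5, -7 → best response Highway.
Driver A against (Bridge, Tunnel): payoffs 6, -2 → best response Highway.
Driver A against (Tunnel, Bridge): payoffs 8, -8 → best response Highway.
Driver A against (Tunnel, Tunnel): payoffs -8, -9 → best response Highway.
Driver B against (Highway, Bridge): payoffs 1, 4, -7 → best response Bridge.
Driver B against (Highway, Tunnel): payoffs -9, 2, -3 → best response Bridge.
Driver B against (Avenue, Bridge): payoffs 4, -5, 5 → best response Tunnel.
Driver B against (Avenue, Tunnel): payoffs -7, 7, 1 → best response Bridge.
Driver C against (Highway, Avenue): payoffs 0, -4 → best response Bridge.
Driver C against (Highway, Bridge): payoffs -6, 7 → best response Tunnel.
Driver C against (Highway, Tunnel): payoffs -6, -4 → best response Tunnel.
Driver C against (Avenue, Avenue): payoffs -2, -1 → best response Tunnel.
Driver C against (Avenue, Bridge): payoffs -4, 9 → best response Tunnel.
Driver C against (Avenue, Tunnel): payoffs 6, -5 → best response Bridge.
Mutual best responses: (Highway, Bridge, Tunnel).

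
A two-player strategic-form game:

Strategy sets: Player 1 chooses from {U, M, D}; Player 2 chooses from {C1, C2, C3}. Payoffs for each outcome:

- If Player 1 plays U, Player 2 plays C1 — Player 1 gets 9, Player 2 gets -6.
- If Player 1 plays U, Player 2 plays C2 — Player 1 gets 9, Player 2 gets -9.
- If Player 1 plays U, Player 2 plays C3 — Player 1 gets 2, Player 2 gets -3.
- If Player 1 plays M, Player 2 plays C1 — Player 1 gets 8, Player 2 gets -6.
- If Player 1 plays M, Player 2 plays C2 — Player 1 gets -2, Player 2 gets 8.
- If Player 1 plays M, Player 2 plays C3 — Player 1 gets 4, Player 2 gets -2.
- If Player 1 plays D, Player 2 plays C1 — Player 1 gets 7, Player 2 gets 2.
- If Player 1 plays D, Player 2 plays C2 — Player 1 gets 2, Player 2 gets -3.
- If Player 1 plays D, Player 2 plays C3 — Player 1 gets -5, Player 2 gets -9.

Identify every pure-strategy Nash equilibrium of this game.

(U, C1): Player 2 can switch to C3 (-6 → -3). Not NE.
(U, C2): Player 2 can switch to C1 (-9 → -6). Not NE.
(U, C3): Player 1 can switch to M (2 → 4). Not NE.
(M, C1): Player 1 can switch to U (8 → 9). Not NE.
(M, C2): Player 1 can switch to U (-2 → 9). Not NE.
(M, C3): Player 2 can switch to C2 (-2 → 8). Not NE.
(D, C1): Player 1 can switch to U (7 → 9). Not NE.
(D, C2): Player 1 can switch to U (2 → 9). Not NE.
(D, C3): Player 1 can switch to U (-5 → 2). Not NE.

There is no pure-strategy Nash equilibrium.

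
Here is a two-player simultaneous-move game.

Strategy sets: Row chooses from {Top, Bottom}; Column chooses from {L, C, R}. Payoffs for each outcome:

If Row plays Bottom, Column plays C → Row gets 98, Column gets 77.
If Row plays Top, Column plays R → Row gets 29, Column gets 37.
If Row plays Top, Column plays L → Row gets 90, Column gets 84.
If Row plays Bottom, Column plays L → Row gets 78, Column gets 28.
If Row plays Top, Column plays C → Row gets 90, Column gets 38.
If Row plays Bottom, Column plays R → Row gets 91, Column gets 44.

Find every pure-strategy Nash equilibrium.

For each strategy profile, look for a profitable unilateral deviation.
(Top, L): Row gets 90, best alternative 78; Column gets 84, best alternative 38. No profitable deviation — NE.
(Top, C): Row can switch to Bottom (90 → 98). Not NE.
(Top, R): Row can switch to Bottom (29 → 91). Not NE.
(Bottom, L): Row can switch to Top (78 → 90). Not NE.
(Bottom, C): Row gets 98, best alternative 90; Column gets 77, best alternative 44. No profitable deviation — NE.
(Bottom, R): Column can switch to C (44 → 77). Not NE.

Pure-strategy Nash equilibria: (Top, L) and (Bottom, C)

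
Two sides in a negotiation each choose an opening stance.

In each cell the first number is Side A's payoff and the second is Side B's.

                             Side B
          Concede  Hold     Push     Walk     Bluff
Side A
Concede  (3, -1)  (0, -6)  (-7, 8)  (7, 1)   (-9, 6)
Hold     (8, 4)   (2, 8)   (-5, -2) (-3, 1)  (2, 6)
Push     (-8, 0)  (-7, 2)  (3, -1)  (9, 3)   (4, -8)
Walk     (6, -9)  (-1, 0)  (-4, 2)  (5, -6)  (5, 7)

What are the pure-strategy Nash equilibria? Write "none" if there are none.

Pure-strategy Nash equilibria: (Hold, Hold), (Push, Walk), (Walk, Bluff)

Side A against Concede: payoffs 3, 8, -8, 6 → best response Hold.
Side A against Hold: payoffs 0, 2, -7, -1 → best response Hold.
Side A against Push: payoffs -7, -5, 3, -4 → best response Push.
Side A against Walk: payoffs 7, -3, 9, 5 → best response Push.
Side A against Bluff: payoffs -9, 2, 4, 5 → best response Walk.
Side B against Concede: payoffs -1, -6, 8, 1, 6 → best response Push.
Side B against Hold: payoffs 4, 8, -2, 1, 6 → best response Hold.
Side B against Push: payoffs 0, 2, -1, 3, -8 → best response Walk.
Side B against Walk: payoffs -9, 0, 2, -6, 7 → best response Bluff.
Mutual best responses: (Hold, Hold); (Push, Walk); (Walk, Bluff).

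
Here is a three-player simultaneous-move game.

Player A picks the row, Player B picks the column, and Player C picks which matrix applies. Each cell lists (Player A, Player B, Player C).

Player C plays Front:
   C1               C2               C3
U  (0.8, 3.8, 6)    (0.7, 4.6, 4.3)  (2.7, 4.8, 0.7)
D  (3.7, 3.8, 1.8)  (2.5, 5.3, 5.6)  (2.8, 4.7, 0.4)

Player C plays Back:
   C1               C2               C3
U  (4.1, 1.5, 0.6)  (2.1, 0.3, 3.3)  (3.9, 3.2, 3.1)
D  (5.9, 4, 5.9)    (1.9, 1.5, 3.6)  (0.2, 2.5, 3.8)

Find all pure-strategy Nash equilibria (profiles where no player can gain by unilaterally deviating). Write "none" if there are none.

Mark each player's best response to every combination of opponents' strategies; a profile where every player is best-responding is a pure Nash equilibrium.
Player A against (C1, Front): payoffs 0.8, 3.7 → best response D.
Player A against (C1, Back): payoffs 4.1, 5.9 → best response D.
Player A against (C2, Front): payoffs 0.7, 2.5 → best response D.
Player A against (C2, Back): payoffs 2.1, 1.9 → best response U.
Player A against (C3, Front): payoffs 2.7, 2.8 → best response D.
Player A against (C3, Back): payoffs 3.9, 0.2 → best response U.
Player B against (U, Front): payoffs 3.8, 4.6, 4.8 → best response C3.
Player B against (U, Back): payoffs 1.5, 0.3, 3.2 → best response C3.
Player B against (D, Front): payoffs 3.8, 5.3, 4.7 → best response C2.
Player B against (D, Back): payoffs 4, 1.5, 2.5 → best response C1.
Player C against (U, C1): payoffs 6, 0.6 → best response Front.
Player C against (U, C2): payoffs 4.3, 3.3 → best response Front.
Player C against (U, C3): payoffs 0.7, 3.1 → best response Back.
Player C against (D, C1): payoffs 1.8, 5.9 → best response Back.
Player C against (D, C2): payoffs 5.6, 3.6 → best response Front.
Player C against (D, C3): payoffs 0.4, 3.8 → best response Back.
Mutual best responses: (U, C3, Back); (D, C1, Back); (D, C2, Front).

The pure Nash equilibria are (U, C3, Back); (D, C1, Back); (D, C2, Front).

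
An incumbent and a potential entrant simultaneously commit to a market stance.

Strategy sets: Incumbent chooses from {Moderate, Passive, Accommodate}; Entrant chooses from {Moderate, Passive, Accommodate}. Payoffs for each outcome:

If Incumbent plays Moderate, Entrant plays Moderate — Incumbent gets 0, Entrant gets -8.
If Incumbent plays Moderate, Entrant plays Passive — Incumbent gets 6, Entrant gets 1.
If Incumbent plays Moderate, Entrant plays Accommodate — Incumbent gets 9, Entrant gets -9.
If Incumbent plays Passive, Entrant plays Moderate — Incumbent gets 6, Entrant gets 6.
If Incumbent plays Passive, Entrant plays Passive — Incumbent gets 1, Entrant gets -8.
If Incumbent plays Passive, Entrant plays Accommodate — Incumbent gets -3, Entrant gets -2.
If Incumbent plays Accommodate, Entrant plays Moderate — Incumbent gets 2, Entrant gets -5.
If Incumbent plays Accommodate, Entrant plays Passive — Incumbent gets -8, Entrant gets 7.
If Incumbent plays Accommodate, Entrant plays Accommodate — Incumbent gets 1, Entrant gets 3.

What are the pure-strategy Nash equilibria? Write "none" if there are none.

(Moderate, Passive) and (Passive, Moderate)

(Moderate, Moderate): Incumbent can switch to Passive (0 → 6). Not NE.
(Moderate, Passive): Incumbent gets 6, best alternative 1; Entrant gets 1, best alternative -8. No profitable deviation — NE.
(Moderate, Accommodate): Entrant can switch to Moderate (-9 → -8). Not NE.
(Passive, Moderate): Incumbent gets 6, best alternative 2; Entrant gets 6, best alternative -2. No profitable deviation — NE.
(Passive, Passive): Incumbent can switch to Moderate (1 → 6). Not NE.
(Passive, Accommodate): Incumbent can switch to Moderate (-3 → 9). Not NE.
(Accommodate, Moderate): Incumbent can switch to Passive (2 → 6). Not NE.
(Accommodate, Passive): Incumbent can switch to Moderate (-8 → 6). Not NE.
(Accommodate, Accommodate): Incumbent can switch to Moderate (1 → 9). Not NE.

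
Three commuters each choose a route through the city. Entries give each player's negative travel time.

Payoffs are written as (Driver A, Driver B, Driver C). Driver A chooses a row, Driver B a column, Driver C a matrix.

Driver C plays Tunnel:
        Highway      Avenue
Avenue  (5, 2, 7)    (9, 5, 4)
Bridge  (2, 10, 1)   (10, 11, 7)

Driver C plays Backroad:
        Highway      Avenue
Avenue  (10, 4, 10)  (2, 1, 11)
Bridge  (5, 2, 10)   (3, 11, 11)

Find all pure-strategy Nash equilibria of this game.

(Avenue, Highway, Backroad) and (Bridge, Avenue, Backroad)

Check each profile: it is a Nash equilibrium iff no player can strictly gain by switching unilaterally.
(Avenue, Highway, Tunnel): Driver B can switch to Avenue (2 → 5). Not NE.
(Avenue, Highway, Backroad): Driver A gets 10, best alternative 5; Driver B gets 4, best alternative 1; Driver C gets 10, best alternative 7. No profitable deviation — NE.
(Avenue, Avenue, Tunnel): Driver A can switch to Bridge (9 → 10). Not NE.
(Avenue, Avenue, Backroad): Driver A can switch to Bridge (2 → 3). Not NE.
(Bridge, Highway, Tunnel): Driver A can switch to Avenue (2 → 5). Not NE.
(Bridge, Highway, Backroad): Driver A can switch to Avenue (5 → 10). Not NE.
(Bridge, Avenue, Tunnel): Driver C can switch to Backroad (7 → 11). Not NE.
(Bridge, Avenue, Backroad): Driver A gets 3, best alternative 2; Driver B gets 11, best alternative 2; Driver C gets 11, best alternative 7. No profitable deviation — NE.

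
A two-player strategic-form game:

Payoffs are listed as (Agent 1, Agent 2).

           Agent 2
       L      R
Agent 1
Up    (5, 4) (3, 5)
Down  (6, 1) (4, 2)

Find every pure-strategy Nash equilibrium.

Agent 1 against L: payoffs 5, 6 → best response Down.
Agent 1 against R: payoffs 3, 4 → best response Down.
Agent 2 against Up: payoffs 4, 5 → best response R.
Agent 2 against Down: payoffs 1, 2 → best response R.
Mutual best responses: (Down, R).

(Down, R)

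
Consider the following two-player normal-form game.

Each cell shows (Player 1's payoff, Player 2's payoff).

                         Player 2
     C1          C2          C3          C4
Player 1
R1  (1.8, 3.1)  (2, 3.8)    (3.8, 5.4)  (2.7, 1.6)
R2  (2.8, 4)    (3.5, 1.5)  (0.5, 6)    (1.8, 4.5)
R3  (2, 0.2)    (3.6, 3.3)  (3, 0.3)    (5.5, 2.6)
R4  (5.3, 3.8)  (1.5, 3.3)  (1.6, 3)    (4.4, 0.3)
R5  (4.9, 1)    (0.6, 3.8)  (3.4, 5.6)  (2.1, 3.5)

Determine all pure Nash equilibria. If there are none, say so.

(R1, C1): Player 1 can switch to R2 (1.8 → 2.8). Not NE.
(R1, C2): Player 1 can switch to R2 (2 → 3.5). Not NE.
(R1, C3): Player 1 gets 3.8, best alternative 3.4; Player 2 gets 5.4, best alternative 3.8. No profitable deviation — NE.
(R1, C4): Player 1 can switch to R3 (2.7 → 5.5). Not NE.
(R2, C1): Player 1 can switch to R4 (2.8 → 5.3). Not NE.
(R2, C2): Player 1 can switch to R3 (3.5 → 3.6). Not NE.
(R2, C3): Player 1 can switch to R1 (0.5 → 3.8). Not NE.
(R2, C4): Player 1 can switch to R1 (1.8 → 2.7). Not NE.
(R3, C1): Player 1 can switch to R2 (2 → 2.8). Not NE.
(R3, C2): Player 1 gets 3.6, best alternative 3.5; Player 2 gets 3.3, best alternative 2.6. No profitable deviation — NE.
(R4, C1): Player 1 gets 5.3, best alternative 4.9; Player 2 gets 3.8, best alternative 3.3. No profitable deviation — NE.
(The remaining 9 profiles each have a profitable deviation by the same check.)

Pure-strategy Nash equilibria: (R1, C3) and (R3, C2) and (R4, C1)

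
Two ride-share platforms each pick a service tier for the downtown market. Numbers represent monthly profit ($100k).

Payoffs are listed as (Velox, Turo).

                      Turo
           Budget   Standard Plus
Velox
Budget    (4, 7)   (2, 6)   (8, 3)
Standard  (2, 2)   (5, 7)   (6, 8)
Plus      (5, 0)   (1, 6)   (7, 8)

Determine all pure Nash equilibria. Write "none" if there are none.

This game has no pure Nash equilibrium.

Check each profile: it is a Nash equilibrium iff no player can strictly gain by switching unilaterally.
(Budget, Budget): Velox can switch to Plus (4 → 5). Not NE.
(Budget, Standard): Velox can switch to Standard (2 → 5). Not NE.
(Budget, Plus): Turo can switch to Budget (3 → 7). Not NE.
(Standard, Budget): Velox can switch to Budget (2 → 4). Not NE.
(Standard, Standard): Turo can switch to Plus (7 → 8). Not NE.
(Standard, Plus): Velox can switch to Budget (6 → 8). Not NE.
(Plus, Budget): Turo can switch to Standard (0 → 6). Not NE.
(Plus, Standard): Velox can switch to Budget (1 → 2). Not NE.
(The remaining 1 profile has a profitable deviation by the same check.)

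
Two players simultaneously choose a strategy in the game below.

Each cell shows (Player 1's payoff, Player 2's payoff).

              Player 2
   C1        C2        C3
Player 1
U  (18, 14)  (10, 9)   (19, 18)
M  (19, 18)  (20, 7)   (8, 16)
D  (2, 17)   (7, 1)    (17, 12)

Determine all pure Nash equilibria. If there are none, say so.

For each strategy profile, look for a profitable unilateral deviation.
(U, C1): Player 1 can switch to M (18 → 19). Not NE.
(U, C2): Player 1 can switch to M (10 → 20). Not NE.
(U, C3): Player 1 gets 19, best alternative 17; Player 2 gets 18, best alternative 14. No profitable deviation — NE.
(M, C1): Player 1 gets 19, best alternative 18; Player 2 gets 18, best alternative 16. No profitable deviation — NE.
(M, C2): Player 2 can switch to C1 (7 → 18). Not NE.
(M, C3): Player 1 can switch to U (8 → 19). Not NE.
(D, C1): Player 1 can switch to U (2 → 18). Not NE.
(D, C2): Player 1 can switch to U (7 → 10). Not NE.
(D, C3): Player 1 can switch to U (17 → 19). Not NE.

Pure-strategy Nash equilibria: (U, C3) and (M, C1)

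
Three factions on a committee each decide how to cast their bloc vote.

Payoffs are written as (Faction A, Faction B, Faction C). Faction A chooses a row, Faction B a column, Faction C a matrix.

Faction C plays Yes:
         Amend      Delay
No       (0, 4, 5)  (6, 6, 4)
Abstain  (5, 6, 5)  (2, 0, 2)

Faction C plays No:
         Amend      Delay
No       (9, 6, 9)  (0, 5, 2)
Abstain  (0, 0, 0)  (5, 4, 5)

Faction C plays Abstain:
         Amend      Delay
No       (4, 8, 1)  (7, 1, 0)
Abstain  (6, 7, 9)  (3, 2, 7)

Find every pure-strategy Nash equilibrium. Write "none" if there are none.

(No, Amend, No), (No, Delay, Yes), (Abstain, Amend, Abstain)

(No, Amend, Yes): Faction A can switch to Abstain (0 → 5). Not NE.
(No, Amend, No): Faction A gets 9, best alternative 0; Faction B gets 6, best alternative 5; Faction C gets 9, best alternative 5. No profitable deviation — NE.
(No, Amend, Abstain): Faction A can switch to Abstain (4 → 6). Not NE.
(No, Delay, Yes): Faction A gets 6, best alternative 2; Faction B gets 6, best alternative 4; Faction C gets 4, best alternative 2. No profitable deviation — NE.
(No, Delay, No): Faction A can switch to Abstain (0 → 5). Not NE.
(No, Delay, Abstain): Faction B can switch to Amend (1 → 8). Not NE.
(Abstain, Amend, Yes): Faction C can switch to Abstain (5 → 9). Not NE.
(Abstain, Amend, No): Faction A can switch to No (0 → 9). Not NE.
(Abstain, Amend, Abstain): Faction A gets 6, best alternative 4; Faction B gets 7, best alternative 2; Faction C gets 9, best alternative 5. No profitable deviation — NE.
(Abstain, Delay, Yes): Faction A can switch to No (2 → 6). Not NE.
(Abstain, Delay, No): Faction C can switch to Abstain (5 → 7). Not NE.
(Abstain, Delay, Abstain): Faction A can switch to No (3 → 7). Not NE.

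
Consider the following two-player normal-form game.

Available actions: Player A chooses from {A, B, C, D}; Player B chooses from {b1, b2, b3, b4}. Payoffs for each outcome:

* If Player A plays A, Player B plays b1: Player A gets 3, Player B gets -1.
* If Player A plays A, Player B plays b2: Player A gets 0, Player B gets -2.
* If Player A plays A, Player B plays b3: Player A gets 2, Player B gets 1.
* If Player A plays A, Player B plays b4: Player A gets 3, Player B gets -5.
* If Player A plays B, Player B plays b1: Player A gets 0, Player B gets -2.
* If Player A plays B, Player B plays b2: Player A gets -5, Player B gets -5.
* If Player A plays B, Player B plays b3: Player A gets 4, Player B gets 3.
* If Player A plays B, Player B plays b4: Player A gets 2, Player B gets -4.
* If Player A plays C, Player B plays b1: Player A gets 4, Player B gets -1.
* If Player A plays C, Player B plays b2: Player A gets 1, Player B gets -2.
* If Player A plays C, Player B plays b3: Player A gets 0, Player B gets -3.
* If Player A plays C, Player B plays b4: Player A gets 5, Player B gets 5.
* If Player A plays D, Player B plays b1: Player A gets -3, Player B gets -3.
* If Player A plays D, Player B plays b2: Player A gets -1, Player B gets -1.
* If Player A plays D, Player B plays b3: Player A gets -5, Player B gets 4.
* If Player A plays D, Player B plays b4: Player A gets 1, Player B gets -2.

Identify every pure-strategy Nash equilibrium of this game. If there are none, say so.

The pure Nash equilibria are (B, b3); (C, b4).

(A, b1): Player A can switch to C (3 → 4). Not NE.
(A, b2): Player A can switch to C (0 → 1). Not NE.
(A, b3): Player A can switch to B (2 → 4). Not NE.
(A, b4): Player A can switch to C (3 → 5). Not NE.
(B, b1): Player A can switch to A (0 → 3). Not NE.
(B, b2): Player A can switch to A (-5 → 0). Not NE.
(B, b3): Player A gets 4, best alternative 2; Player B gets 3, best alternative -2. No profitable deviation — NE.
(B, b4): Player A can switch to A (2 → 3). Not NE.
(C, b1): Player B can switch to b4 (-1 → 5). Not NE.
(C, b2): Player B can switch to b1 (-2 → -1). Not NE.
(C, b3): Player A can switch to A (0 → 2). Not NE.
(C, b4): Player A gets 5, best alternative 3; Player B gets 5, best alternative -1. No profitable deviation — NE.
(The remaining 4 profiles each have a profitable deviation by the same check.)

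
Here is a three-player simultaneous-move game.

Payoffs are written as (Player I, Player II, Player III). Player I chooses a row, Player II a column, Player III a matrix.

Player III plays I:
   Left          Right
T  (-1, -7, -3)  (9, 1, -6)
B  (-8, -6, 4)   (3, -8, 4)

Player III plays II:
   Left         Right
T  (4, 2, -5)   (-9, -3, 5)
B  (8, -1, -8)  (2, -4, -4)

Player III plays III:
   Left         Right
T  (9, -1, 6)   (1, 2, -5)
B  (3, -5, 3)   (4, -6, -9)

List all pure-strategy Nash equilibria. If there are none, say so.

Player I against (Left, I): payoffs -1, -8 → best response T.
Player I against (Left, II): payoffs 4, 8 → best response B.
Player I against (Left, III): payoffs 9, 3 → best response T.
Player I against (Right, I): payoffs 9, 3 → best response T.
Player I against (Right, II): payoffs -9, 2 → best response B.
Player I against (Right, III): payoffs 1, 4 → best response B.
Player II against (T, I): payoffs -7, 1 → best response Right.
Player II against (T, II): payoffs 2, -3 → best response Left.
Player II against (T, III): payoffs -1, 2 → best response Right.
Player II against (B, I): payoffs -6, -8 → best response Left.
Player II against (B, II): payoffs -1, -4 → best response Left.
Player II against (B, III): payoffs -5, -6 → best response Left.
Player III against (T, Left): payoffs -3, -5, 6 → best response III.
Player III against (T, Right): payoffs -6, 5, -5 → best response II.
Player III against (B, Left): payoffs 4, -8, 3 → best response I.
Player III against (B, Right): payoffs 4, -4, -9 → best response I.
No profile is a mutual best response for all players.

No pure-strategy Nash equilibrium.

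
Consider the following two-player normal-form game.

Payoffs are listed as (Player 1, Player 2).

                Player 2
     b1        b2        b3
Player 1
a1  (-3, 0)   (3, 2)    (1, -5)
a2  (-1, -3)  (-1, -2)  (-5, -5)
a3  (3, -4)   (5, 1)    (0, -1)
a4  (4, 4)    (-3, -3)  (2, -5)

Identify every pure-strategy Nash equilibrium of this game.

Player 1 against b1: payoffs -3, -1, 3, 4 → best response a4.
Player 1 against b2: payoffs 3, -1, 5, -3 → best response a3.
Player 1 against b3: payoffs 1, -5, 0, 2 → best response a4.
Player 2 against a1: payoffs 0, 2, -5 → best response b2.
Player 2 against a2: payoffs -3, -2, -5 → best response b2.
Player 2 against a3: payoffs -4, 1, -1 → best response b2.
Player 2 against a4: payoffs 4, -3, -5 → best response b1.
Mutual best responses: (a3, b2); (a4, b1).

Pure-strategy Nash equilibria: (a3, b2) and (a4, b1)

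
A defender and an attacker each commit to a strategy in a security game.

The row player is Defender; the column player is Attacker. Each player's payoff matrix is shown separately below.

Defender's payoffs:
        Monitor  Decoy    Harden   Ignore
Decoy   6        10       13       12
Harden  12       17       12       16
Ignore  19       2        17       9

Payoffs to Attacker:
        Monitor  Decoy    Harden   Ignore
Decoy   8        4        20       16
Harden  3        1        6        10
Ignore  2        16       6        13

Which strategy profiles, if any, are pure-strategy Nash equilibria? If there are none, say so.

Pure NE: (Harden, Ignore)

(Decoy, Monitor): Defender can switch to Harden (6 → 12). Not NE.
(Decoy, Decoy): Defender can switch to Harden (10 → 17). Not NE.
(Decoy, Harden): Defender can switch to Ignore (13 → 17). Not NE.
(Decoy, Ignore): Defender can switch to Harden (12 → 16). Not NE.
(Harden, Monitor): Defender can switch to Ignore (12 → 19). Not NE.
(Harden, Decoy): Attacker can switch to Monitor (1 → 3). Not NE.
(Harden, Ignore): Defender gets 16, best alternative 12; Attacker gets 10, best alternative 6. No profitable deviation — NE.
(The remaining 5 profiles each have a profitable deviation by the same check.)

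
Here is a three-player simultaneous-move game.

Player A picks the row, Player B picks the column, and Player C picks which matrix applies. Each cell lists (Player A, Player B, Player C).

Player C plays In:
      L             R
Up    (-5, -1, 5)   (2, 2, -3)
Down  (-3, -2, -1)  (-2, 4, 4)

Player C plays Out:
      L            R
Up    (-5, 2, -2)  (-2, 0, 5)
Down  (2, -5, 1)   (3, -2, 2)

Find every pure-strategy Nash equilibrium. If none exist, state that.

Mark each player's best response to every combination of opponents' strategies; a profile where every player is best-responding is a pure Nash equilibrium.
Player A against (L, In): payoffs -5, -3 → best response Down.
Player A against (L, Out): payoffs -5, 2 → best response Down.
Player A against (R, In): payoffs 2, -2 → best response Up.
Player A against (R, Out): payoffs -2, 3 → best response Down.
Player B against (Up, In): payoffs -1, 2 → best response R.
Player B against (Up, Out): payoffs 2, 0 → best response L.
Player B against (Down, In): payoffs -2, 4 → best response R.
Player B against (Down, Out): payoffs -5, -2 → best response R.
Player C against (Up, L): payoffs 5, -2 → best response In.
Player C against (Up, R): payoffs -3, 5 → best response Out.
Player C against (Down, L): payoffs -1, 1 → best response Out.
Player C against (Down, R): payoffs 4, 2 → best response In.
No profile is a mutual best response for all players.

No pure-strategy Nash equilibrium.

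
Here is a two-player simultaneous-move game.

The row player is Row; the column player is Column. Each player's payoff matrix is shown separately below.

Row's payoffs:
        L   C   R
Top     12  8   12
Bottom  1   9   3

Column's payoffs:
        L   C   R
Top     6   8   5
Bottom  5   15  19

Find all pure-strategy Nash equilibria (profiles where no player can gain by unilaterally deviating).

Check each profile: it is a Nash equilibrium iff no player can strictly gain by switching unilaterally.
(Top, L): Column can switch to C (6 → 8). Not NE.
(Top, C): Row can switch to Bottom (8 → 9). Not NE.
(Top, R): Column can switch to L (5 → 6). Not NE.
(Bottom, L): Row can switch to Top (1 → 12). Not NE.
(Bottom, C): Column can switch to R (15 → 19). Not NE.
(Bottom, R): Row can switch to Top (3 → 12). Not NE.

There is no pure-strategy Nash equilibrium.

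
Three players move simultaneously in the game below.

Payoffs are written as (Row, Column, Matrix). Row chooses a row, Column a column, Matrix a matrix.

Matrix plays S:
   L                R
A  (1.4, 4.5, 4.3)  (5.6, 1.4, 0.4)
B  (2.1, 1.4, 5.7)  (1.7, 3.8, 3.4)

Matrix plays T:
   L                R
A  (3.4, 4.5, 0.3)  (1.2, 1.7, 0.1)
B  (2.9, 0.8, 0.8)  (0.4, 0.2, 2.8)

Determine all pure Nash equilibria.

No pure-strategy Nash equilibrium.

Mark each player's best response to every combination of opponents' strategies; a profile where every player is best-responding is a pure Nash equilibrium.
Row against (L, S): payoffs 1.4, 2.1 → best response B.
Row against (L, T): payoffs 3.4, 2.9 → best response A.
Row against (R, S): payoffs 5.6, 1.7 → best response A.
Row against (R, T): payoffs 1.2, 0.4 → best response A.
Column against (A, S): payoffs 4.5, 1.4 → best response L.
Column against (A, T): payoffs 4.5, 1.7 → best response L.
Column against (B, S): payoffs 1.4, 3.8 → best response R.
Column against (B, T): payoffs 0.8, 0.2 → best response L.
Matrix against (A, L): payoffs 4.3, 0.3 → best response S.
Matrix against (A, R): payoffs 0.4, 0.1 → best response S.
Matrix against (B, L): payoffs 5.7, 0.8 → best response S.
Matrix against (B, R): payoffs 3.4, 2.8 → best response S.
No profile is a mutual best response for all players.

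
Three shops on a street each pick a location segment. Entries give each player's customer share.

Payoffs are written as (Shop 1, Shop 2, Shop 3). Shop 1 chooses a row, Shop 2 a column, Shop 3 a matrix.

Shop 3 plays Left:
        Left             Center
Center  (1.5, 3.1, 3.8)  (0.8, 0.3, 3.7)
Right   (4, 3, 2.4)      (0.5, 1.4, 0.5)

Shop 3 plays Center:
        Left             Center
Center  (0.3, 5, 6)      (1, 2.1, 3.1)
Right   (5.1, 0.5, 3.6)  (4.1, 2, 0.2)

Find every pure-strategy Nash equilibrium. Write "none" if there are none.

No pure-strategy Nash equilibrium.

(Center, Left, Left): Shop 1 can switch to Right (1.5 → 4). Not NE.
(Center, Left, Center): Shop 1 can switch to Right (0.3 → 5.1). Not NE.
(Center, Center, Left): Shop 2 can switch to Left (0.3 → 3.1). Not NE.
(Center, Center, Center): Shop 1 can switch to Right (1 → 4.1). Not NE.
(Right, Left, Left): Shop 3 can switch to Center (2.4 → 3.6). Not NE.
(Right, Left, Center): Shop 2 can switch to Center (0.5 → 2). Not NE.
(The remaining 2 profiles each have a profitable deviation by the same check.)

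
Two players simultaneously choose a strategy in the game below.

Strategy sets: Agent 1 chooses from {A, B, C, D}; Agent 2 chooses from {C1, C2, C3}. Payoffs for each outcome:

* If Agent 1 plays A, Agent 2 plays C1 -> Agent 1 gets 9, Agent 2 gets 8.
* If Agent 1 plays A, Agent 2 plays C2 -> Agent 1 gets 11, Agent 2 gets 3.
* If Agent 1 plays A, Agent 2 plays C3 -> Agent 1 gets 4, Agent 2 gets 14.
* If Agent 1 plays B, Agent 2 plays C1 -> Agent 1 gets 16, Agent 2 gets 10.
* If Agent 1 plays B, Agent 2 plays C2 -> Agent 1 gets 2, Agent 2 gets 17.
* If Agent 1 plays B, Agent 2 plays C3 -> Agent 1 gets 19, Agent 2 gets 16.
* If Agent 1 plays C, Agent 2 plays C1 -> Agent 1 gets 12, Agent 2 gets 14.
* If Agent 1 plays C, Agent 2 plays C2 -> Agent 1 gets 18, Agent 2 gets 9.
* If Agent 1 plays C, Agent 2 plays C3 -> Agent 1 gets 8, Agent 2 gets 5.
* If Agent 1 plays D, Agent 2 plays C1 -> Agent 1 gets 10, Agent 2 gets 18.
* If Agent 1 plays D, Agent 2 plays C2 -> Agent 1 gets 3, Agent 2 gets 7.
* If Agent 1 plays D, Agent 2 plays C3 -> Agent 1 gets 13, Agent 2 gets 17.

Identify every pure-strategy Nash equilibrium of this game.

Agent 1 against C1: payoffs 9, 16, 12, 10 → best response B.
Agent 1 against C2: payoffs 11, 2, 18, 3 → best response C.
Agent 1 against C3: payoffs 4, 19, 8, 13 → best response B.
Agent 2 against A: payoffs 8, 3, 14 → best response C3.
Agent 2 against B: payoffs 10, 17, 16 → best response C2.
Agent 2 against C: payoffs 14, 9, 5 → best response C1.
Agent 2 against D: payoffs 18, 7, 17 → best response C1.
No profile is a mutual best response for all players.

This game has no pure Nash equilibrium.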